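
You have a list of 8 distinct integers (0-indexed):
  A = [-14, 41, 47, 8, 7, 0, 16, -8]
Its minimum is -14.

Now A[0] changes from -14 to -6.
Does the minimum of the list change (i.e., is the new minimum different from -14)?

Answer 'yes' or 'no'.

Answer: yes

Derivation:
Old min = -14
Change: A[0] -14 -> -6
Changed element was the min; new min must be rechecked.
New min = -8; changed? yes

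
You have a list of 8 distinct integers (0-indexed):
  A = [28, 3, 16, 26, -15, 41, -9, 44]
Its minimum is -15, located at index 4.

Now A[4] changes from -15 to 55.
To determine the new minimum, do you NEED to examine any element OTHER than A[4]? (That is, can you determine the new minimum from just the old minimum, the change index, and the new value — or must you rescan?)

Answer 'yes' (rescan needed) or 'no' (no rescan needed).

Old min = -15 at index 4
Change at index 4: -15 -> 55
Index 4 WAS the min and new value 55 > old min -15. Must rescan other elements to find the new min.
Needs rescan: yes

Answer: yes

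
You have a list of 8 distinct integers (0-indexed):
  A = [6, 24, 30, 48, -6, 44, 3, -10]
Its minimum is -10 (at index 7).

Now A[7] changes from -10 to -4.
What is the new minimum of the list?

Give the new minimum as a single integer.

Answer: -6

Derivation:
Old min = -10 (at index 7)
Change: A[7] -10 -> -4
Changed element WAS the min. Need to check: is -4 still <= all others?
  Min of remaining elements: -6
  New min = min(-4, -6) = -6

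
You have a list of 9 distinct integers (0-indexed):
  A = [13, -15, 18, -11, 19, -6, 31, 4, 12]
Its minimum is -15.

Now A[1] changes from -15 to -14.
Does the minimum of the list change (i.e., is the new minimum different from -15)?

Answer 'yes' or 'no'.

Old min = -15
Change: A[1] -15 -> -14
Changed element was the min; new min must be rechecked.
New min = -14; changed? yes

Answer: yes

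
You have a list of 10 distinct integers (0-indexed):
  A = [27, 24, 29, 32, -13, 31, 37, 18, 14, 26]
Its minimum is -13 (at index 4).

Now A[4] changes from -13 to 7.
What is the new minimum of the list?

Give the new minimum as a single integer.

Answer: 7

Derivation:
Old min = -13 (at index 4)
Change: A[4] -13 -> 7
Changed element WAS the min. Need to check: is 7 still <= all others?
  Min of remaining elements: 14
  New min = min(7, 14) = 7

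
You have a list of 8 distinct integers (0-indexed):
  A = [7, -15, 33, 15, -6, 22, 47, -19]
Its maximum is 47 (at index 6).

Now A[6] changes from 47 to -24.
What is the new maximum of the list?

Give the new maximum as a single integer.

Answer: 33

Derivation:
Old max = 47 (at index 6)
Change: A[6] 47 -> -24
Changed element WAS the max -> may need rescan.
  Max of remaining elements: 33
  New max = max(-24, 33) = 33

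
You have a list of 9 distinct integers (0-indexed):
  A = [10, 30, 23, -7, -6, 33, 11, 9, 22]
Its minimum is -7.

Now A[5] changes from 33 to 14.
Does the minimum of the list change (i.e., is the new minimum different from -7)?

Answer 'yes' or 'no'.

Old min = -7
Change: A[5] 33 -> 14
Changed element was NOT the min; min changes only if 14 < -7.
New min = -7; changed? no

Answer: no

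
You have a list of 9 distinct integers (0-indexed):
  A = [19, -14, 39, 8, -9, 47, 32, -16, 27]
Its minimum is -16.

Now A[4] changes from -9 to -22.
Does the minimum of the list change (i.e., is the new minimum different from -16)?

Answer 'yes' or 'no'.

Old min = -16
Change: A[4] -9 -> -22
Changed element was NOT the min; min changes only if -22 < -16.
New min = -22; changed? yes

Answer: yes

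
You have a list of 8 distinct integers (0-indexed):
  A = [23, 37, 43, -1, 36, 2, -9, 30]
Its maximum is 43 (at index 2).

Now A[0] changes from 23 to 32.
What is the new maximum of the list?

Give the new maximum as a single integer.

Answer: 43

Derivation:
Old max = 43 (at index 2)
Change: A[0] 23 -> 32
Changed element was NOT the old max.
  New max = max(old_max, new_val) = max(43, 32) = 43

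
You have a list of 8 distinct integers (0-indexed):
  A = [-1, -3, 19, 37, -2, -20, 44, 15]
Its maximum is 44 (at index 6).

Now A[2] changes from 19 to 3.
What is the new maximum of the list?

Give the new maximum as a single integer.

Answer: 44

Derivation:
Old max = 44 (at index 6)
Change: A[2] 19 -> 3
Changed element was NOT the old max.
  New max = max(old_max, new_val) = max(44, 3) = 44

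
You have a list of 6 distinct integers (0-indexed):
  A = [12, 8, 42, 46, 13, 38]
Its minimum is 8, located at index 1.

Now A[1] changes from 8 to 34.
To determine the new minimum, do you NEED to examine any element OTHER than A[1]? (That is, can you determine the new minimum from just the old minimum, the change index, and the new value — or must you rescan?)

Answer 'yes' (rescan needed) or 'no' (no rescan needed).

Answer: yes

Derivation:
Old min = 8 at index 1
Change at index 1: 8 -> 34
Index 1 WAS the min and new value 34 > old min 8. Must rescan other elements to find the new min.
Needs rescan: yes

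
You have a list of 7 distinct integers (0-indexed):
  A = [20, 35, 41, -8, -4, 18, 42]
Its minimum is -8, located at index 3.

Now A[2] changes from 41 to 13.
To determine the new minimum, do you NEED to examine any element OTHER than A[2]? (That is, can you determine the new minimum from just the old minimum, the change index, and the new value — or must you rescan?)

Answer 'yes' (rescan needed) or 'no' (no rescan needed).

Answer: no

Derivation:
Old min = -8 at index 3
Change at index 2: 41 -> 13
Index 2 was NOT the min. New min = min(-8, 13). No rescan of other elements needed.
Needs rescan: no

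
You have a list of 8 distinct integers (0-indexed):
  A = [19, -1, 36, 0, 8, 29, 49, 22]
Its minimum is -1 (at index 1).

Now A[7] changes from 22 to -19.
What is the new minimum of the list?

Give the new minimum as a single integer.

Answer: -19

Derivation:
Old min = -1 (at index 1)
Change: A[7] 22 -> -19
Changed element was NOT the old min.
  New min = min(old_min, new_val) = min(-1, -19) = -19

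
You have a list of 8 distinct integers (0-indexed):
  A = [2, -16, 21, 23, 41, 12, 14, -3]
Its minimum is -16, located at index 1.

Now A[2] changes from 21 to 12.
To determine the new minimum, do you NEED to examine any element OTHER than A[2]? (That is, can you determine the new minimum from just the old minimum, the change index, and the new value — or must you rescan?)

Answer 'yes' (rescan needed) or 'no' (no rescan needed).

Old min = -16 at index 1
Change at index 2: 21 -> 12
Index 2 was NOT the min. New min = min(-16, 12). No rescan of other elements needed.
Needs rescan: no

Answer: no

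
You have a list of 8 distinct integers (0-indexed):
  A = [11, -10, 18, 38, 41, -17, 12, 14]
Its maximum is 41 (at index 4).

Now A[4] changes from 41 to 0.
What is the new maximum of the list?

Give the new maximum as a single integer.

Old max = 41 (at index 4)
Change: A[4] 41 -> 0
Changed element WAS the max -> may need rescan.
  Max of remaining elements: 38
  New max = max(0, 38) = 38

Answer: 38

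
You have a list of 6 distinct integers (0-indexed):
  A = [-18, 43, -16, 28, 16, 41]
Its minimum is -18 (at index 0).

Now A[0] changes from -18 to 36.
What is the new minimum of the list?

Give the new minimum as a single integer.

Old min = -18 (at index 0)
Change: A[0] -18 -> 36
Changed element WAS the min. Need to check: is 36 still <= all others?
  Min of remaining elements: -16
  New min = min(36, -16) = -16

Answer: -16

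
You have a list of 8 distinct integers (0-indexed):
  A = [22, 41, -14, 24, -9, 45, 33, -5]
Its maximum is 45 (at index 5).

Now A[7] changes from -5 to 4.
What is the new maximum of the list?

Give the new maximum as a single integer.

Answer: 45

Derivation:
Old max = 45 (at index 5)
Change: A[7] -5 -> 4
Changed element was NOT the old max.
  New max = max(old_max, new_val) = max(45, 4) = 45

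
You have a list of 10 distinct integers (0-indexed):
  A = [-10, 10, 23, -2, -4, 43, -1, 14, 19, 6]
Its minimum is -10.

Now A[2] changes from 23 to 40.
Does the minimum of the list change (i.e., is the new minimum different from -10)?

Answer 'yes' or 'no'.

Old min = -10
Change: A[2] 23 -> 40
Changed element was NOT the min; min changes only if 40 < -10.
New min = -10; changed? no

Answer: no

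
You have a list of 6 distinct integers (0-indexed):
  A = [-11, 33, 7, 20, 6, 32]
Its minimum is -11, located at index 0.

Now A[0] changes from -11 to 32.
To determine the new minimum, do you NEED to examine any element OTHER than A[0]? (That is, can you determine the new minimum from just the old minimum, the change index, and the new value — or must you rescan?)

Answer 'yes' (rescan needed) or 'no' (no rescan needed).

Old min = -11 at index 0
Change at index 0: -11 -> 32
Index 0 WAS the min and new value 32 > old min -11. Must rescan other elements to find the new min.
Needs rescan: yes

Answer: yes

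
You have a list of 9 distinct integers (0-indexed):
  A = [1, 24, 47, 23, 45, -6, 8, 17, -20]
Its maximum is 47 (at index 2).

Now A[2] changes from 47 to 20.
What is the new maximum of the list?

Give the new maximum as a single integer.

Old max = 47 (at index 2)
Change: A[2] 47 -> 20
Changed element WAS the max -> may need rescan.
  Max of remaining elements: 45
  New max = max(20, 45) = 45

Answer: 45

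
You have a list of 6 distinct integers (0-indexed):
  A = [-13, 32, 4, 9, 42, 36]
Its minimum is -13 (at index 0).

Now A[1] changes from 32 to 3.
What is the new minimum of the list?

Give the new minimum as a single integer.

Old min = -13 (at index 0)
Change: A[1] 32 -> 3
Changed element was NOT the old min.
  New min = min(old_min, new_val) = min(-13, 3) = -13

Answer: -13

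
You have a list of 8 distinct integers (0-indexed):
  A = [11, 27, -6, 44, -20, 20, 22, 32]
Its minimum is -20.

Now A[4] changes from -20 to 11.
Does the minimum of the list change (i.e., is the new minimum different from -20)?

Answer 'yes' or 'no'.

Old min = -20
Change: A[4] -20 -> 11
Changed element was the min; new min must be rechecked.
New min = -6; changed? yes

Answer: yes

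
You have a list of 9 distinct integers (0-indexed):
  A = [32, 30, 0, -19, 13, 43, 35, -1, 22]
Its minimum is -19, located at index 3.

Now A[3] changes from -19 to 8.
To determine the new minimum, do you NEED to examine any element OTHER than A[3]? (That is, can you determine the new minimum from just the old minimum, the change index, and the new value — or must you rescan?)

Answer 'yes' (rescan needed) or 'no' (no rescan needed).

Old min = -19 at index 3
Change at index 3: -19 -> 8
Index 3 WAS the min and new value 8 > old min -19. Must rescan other elements to find the new min.
Needs rescan: yes

Answer: yes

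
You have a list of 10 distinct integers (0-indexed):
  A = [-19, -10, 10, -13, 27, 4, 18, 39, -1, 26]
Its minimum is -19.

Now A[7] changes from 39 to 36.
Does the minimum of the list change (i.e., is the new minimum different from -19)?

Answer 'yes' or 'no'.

Old min = -19
Change: A[7] 39 -> 36
Changed element was NOT the min; min changes only if 36 < -19.
New min = -19; changed? no

Answer: no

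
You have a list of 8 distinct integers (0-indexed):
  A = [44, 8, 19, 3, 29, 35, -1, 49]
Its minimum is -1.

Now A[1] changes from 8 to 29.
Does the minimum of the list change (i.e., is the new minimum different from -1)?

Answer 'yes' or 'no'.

Answer: no

Derivation:
Old min = -1
Change: A[1] 8 -> 29
Changed element was NOT the min; min changes only if 29 < -1.
New min = -1; changed? no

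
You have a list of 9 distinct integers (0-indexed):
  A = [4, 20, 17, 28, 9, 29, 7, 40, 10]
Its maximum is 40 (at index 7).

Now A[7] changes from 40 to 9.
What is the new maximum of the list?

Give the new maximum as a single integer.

Answer: 29

Derivation:
Old max = 40 (at index 7)
Change: A[7] 40 -> 9
Changed element WAS the max -> may need rescan.
  Max of remaining elements: 29
  New max = max(9, 29) = 29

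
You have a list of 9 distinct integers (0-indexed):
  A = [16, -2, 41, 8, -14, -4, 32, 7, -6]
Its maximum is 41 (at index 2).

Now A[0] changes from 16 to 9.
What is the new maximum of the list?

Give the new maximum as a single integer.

Answer: 41

Derivation:
Old max = 41 (at index 2)
Change: A[0] 16 -> 9
Changed element was NOT the old max.
  New max = max(old_max, new_val) = max(41, 9) = 41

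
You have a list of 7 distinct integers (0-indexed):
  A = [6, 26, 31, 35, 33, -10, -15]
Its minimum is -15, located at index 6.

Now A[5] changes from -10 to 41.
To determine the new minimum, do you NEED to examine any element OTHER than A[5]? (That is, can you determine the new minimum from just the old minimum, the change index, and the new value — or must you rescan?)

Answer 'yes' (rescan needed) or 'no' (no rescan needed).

Old min = -15 at index 6
Change at index 5: -10 -> 41
Index 5 was NOT the min. New min = min(-15, 41). No rescan of other elements needed.
Needs rescan: no

Answer: no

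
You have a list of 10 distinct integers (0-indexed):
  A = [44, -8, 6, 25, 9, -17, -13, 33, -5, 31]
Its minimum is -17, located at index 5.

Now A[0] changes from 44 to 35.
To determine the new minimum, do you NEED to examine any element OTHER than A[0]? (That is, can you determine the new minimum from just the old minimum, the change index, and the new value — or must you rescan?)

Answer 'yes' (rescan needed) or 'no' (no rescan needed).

Answer: no

Derivation:
Old min = -17 at index 5
Change at index 0: 44 -> 35
Index 0 was NOT the min. New min = min(-17, 35). No rescan of other elements needed.
Needs rescan: no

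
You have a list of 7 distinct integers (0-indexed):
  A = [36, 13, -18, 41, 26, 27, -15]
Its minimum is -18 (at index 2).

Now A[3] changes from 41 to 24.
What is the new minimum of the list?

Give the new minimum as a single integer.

Answer: -18

Derivation:
Old min = -18 (at index 2)
Change: A[3] 41 -> 24
Changed element was NOT the old min.
  New min = min(old_min, new_val) = min(-18, 24) = -18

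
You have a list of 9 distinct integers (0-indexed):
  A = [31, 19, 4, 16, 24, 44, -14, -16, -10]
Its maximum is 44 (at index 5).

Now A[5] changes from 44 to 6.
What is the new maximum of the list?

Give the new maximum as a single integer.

Old max = 44 (at index 5)
Change: A[5] 44 -> 6
Changed element WAS the max -> may need rescan.
  Max of remaining elements: 31
  New max = max(6, 31) = 31

Answer: 31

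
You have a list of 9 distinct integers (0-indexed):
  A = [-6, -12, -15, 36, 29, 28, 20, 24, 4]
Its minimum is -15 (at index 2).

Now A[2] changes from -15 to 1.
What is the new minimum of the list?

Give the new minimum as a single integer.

Answer: -12

Derivation:
Old min = -15 (at index 2)
Change: A[2] -15 -> 1
Changed element WAS the min. Need to check: is 1 still <= all others?
  Min of remaining elements: -12
  New min = min(1, -12) = -12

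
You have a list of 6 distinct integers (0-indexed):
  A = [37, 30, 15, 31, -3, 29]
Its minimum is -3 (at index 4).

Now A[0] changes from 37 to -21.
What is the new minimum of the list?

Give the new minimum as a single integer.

Answer: -21

Derivation:
Old min = -3 (at index 4)
Change: A[0] 37 -> -21
Changed element was NOT the old min.
  New min = min(old_min, new_val) = min(-3, -21) = -21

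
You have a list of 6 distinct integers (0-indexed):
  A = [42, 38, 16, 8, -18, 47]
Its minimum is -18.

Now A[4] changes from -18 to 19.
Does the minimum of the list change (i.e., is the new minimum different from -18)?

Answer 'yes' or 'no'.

Answer: yes

Derivation:
Old min = -18
Change: A[4] -18 -> 19
Changed element was the min; new min must be rechecked.
New min = 8; changed? yes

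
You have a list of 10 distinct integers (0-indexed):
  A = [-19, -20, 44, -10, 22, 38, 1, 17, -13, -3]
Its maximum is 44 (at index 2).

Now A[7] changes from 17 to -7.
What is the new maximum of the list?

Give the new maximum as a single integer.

Old max = 44 (at index 2)
Change: A[7] 17 -> -7
Changed element was NOT the old max.
  New max = max(old_max, new_val) = max(44, -7) = 44

Answer: 44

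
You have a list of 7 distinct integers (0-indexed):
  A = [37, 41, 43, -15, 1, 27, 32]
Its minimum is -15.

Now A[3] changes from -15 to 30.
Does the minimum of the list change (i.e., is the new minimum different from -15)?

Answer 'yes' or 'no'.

Answer: yes

Derivation:
Old min = -15
Change: A[3] -15 -> 30
Changed element was the min; new min must be rechecked.
New min = 1; changed? yes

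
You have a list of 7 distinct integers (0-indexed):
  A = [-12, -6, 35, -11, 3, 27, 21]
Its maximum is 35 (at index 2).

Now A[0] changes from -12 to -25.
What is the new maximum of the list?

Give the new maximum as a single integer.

Old max = 35 (at index 2)
Change: A[0] -12 -> -25
Changed element was NOT the old max.
  New max = max(old_max, new_val) = max(35, -25) = 35

Answer: 35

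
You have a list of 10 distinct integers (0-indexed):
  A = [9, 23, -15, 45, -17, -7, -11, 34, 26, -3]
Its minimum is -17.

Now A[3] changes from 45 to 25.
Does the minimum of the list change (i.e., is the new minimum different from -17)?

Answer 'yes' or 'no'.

Old min = -17
Change: A[3] 45 -> 25
Changed element was NOT the min; min changes only if 25 < -17.
New min = -17; changed? no

Answer: no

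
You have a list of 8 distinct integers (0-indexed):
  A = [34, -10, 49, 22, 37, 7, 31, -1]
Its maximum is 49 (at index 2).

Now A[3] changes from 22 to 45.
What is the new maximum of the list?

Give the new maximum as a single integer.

Answer: 49

Derivation:
Old max = 49 (at index 2)
Change: A[3] 22 -> 45
Changed element was NOT the old max.
  New max = max(old_max, new_val) = max(49, 45) = 49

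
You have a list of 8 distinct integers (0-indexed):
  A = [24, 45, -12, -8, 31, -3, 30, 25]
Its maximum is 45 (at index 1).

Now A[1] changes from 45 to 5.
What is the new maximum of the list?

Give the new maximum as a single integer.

Old max = 45 (at index 1)
Change: A[1] 45 -> 5
Changed element WAS the max -> may need rescan.
  Max of remaining elements: 31
  New max = max(5, 31) = 31

Answer: 31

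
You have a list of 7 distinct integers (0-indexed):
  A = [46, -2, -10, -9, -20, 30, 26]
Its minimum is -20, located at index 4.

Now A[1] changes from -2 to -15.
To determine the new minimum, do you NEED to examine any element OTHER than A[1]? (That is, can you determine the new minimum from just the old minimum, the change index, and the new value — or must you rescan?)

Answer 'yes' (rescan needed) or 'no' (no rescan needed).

Answer: no

Derivation:
Old min = -20 at index 4
Change at index 1: -2 -> -15
Index 1 was NOT the min. New min = min(-20, -15). No rescan of other elements needed.
Needs rescan: no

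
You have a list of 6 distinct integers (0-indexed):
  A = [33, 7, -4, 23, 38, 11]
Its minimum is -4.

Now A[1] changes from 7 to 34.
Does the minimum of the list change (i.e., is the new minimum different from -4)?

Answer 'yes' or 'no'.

Answer: no

Derivation:
Old min = -4
Change: A[1] 7 -> 34
Changed element was NOT the min; min changes only if 34 < -4.
New min = -4; changed? no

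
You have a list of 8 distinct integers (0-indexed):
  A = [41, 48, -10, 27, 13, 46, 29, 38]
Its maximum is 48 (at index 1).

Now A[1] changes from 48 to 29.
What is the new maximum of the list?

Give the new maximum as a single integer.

Answer: 46

Derivation:
Old max = 48 (at index 1)
Change: A[1] 48 -> 29
Changed element WAS the max -> may need rescan.
  Max of remaining elements: 46
  New max = max(29, 46) = 46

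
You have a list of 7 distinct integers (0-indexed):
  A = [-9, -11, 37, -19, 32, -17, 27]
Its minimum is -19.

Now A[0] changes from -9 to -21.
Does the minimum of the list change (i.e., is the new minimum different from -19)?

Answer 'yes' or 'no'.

Answer: yes

Derivation:
Old min = -19
Change: A[0] -9 -> -21
Changed element was NOT the min; min changes only if -21 < -19.
New min = -21; changed? yes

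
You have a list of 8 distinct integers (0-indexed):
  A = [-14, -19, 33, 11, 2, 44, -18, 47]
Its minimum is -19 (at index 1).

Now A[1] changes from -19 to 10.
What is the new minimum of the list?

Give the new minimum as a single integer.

Answer: -18

Derivation:
Old min = -19 (at index 1)
Change: A[1] -19 -> 10
Changed element WAS the min. Need to check: is 10 still <= all others?
  Min of remaining elements: -18
  New min = min(10, -18) = -18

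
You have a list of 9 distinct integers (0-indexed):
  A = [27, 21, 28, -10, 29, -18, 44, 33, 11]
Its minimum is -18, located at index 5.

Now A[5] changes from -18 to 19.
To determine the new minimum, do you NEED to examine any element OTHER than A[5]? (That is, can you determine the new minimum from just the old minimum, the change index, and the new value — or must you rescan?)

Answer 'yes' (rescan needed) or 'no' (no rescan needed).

Answer: yes

Derivation:
Old min = -18 at index 5
Change at index 5: -18 -> 19
Index 5 WAS the min and new value 19 > old min -18. Must rescan other elements to find the new min.
Needs rescan: yes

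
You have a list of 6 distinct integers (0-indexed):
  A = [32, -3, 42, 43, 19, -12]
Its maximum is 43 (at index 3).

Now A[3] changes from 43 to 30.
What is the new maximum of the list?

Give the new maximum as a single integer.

Answer: 42

Derivation:
Old max = 43 (at index 3)
Change: A[3] 43 -> 30
Changed element WAS the max -> may need rescan.
  Max of remaining elements: 42
  New max = max(30, 42) = 42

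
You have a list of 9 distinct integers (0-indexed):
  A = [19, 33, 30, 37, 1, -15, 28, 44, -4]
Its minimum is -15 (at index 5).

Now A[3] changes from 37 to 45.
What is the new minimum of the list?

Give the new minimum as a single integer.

Old min = -15 (at index 5)
Change: A[3] 37 -> 45
Changed element was NOT the old min.
  New min = min(old_min, new_val) = min(-15, 45) = -15

Answer: -15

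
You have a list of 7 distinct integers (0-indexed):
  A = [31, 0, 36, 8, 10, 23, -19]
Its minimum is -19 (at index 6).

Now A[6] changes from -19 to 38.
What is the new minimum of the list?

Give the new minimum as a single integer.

Answer: 0

Derivation:
Old min = -19 (at index 6)
Change: A[6] -19 -> 38
Changed element WAS the min. Need to check: is 38 still <= all others?
  Min of remaining elements: 0
  New min = min(38, 0) = 0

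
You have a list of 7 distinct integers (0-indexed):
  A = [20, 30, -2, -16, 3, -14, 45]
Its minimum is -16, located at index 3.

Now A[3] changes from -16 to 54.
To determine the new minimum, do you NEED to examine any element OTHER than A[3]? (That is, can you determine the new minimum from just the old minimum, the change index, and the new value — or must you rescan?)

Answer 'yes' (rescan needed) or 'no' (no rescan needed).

Old min = -16 at index 3
Change at index 3: -16 -> 54
Index 3 WAS the min and new value 54 > old min -16. Must rescan other elements to find the new min.
Needs rescan: yes

Answer: yes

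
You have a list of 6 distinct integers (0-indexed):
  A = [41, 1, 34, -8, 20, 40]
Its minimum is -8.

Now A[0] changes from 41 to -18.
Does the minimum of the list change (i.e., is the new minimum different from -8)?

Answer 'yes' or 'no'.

Answer: yes

Derivation:
Old min = -8
Change: A[0] 41 -> -18
Changed element was NOT the min; min changes only if -18 < -8.
New min = -18; changed? yes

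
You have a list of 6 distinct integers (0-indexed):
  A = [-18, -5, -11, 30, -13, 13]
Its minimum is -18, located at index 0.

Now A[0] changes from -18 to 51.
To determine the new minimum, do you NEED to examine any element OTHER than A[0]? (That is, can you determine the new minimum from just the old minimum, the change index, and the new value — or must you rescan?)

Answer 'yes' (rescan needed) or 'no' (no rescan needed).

Answer: yes

Derivation:
Old min = -18 at index 0
Change at index 0: -18 -> 51
Index 0 WAS the min and new value 51 > old min -18. Must rescan other elements to find the new min.
Needs rescan: yes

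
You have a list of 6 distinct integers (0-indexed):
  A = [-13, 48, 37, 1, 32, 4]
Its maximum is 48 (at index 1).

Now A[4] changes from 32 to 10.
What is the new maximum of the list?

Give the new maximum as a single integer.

Old max = 48 (at index 1)
Change: A[4] 32 -> 10
Changed element was NOT the old max.
  New max = max(old_max, new_val) = max(48, 10) = 48

Answer: 48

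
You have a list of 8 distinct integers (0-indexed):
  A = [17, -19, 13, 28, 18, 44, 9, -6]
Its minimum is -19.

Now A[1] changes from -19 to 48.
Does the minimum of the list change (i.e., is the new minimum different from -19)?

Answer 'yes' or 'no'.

Old min = -19
Change: A[1] -19 -> 48
Changed element was the min; new min must be rechecked.
New min = -6; changed? yes

Answer: yes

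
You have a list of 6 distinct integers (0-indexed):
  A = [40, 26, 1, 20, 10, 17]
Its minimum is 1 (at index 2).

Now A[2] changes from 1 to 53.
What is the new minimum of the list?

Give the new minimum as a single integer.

Answer: 10

Derivation:
Old min = 1 (at index 2)
Change: A[2] 1 -> 53
Changed element WAS the min. Need to check: is 53 still <= all others?
  Min of remaining elements: 10
  New min = min(53, 10) = 10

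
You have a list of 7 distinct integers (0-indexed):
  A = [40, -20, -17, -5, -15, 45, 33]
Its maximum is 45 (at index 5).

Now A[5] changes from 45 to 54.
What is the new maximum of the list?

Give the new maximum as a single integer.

Answer: 54

Derivation:
Old max = 45 (at index 5)
Change: A[5] 45 -> 54
Changed element WAS the max -> may need rescan.
  Max of remaining elements: 40
  New max = max(54, 40) = 54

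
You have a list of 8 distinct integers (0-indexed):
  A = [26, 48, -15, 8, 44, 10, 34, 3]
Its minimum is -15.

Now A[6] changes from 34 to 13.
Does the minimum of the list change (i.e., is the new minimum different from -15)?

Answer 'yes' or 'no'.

Old min = -15
Change: A[6] 34 -> 13
Changed element was NOT the min; min changes only if 13 < -15.
New min = -15; changed? no

Answer: no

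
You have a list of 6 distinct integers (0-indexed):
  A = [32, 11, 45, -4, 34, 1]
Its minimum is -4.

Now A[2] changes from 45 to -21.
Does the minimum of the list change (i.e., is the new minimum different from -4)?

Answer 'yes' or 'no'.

Answer: yes

Derivation:
Old min = -4
Change: A[2] 45 -> -21
Changed element was NOT the min; min changes only if -21 < -4.
New min = -21; changed? yes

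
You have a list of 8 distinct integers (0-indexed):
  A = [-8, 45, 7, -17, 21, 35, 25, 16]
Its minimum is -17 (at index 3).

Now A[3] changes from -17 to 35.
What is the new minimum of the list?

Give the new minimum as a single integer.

Answer: -8

Derivation:
Old min = -17 (at index 3)
Change: A[3] -17 -> 35
Changed element WAS the min. Need to check: is 35 still <= all others?
  Min of remaining elements: -8
  New min = min(35, -8) = -8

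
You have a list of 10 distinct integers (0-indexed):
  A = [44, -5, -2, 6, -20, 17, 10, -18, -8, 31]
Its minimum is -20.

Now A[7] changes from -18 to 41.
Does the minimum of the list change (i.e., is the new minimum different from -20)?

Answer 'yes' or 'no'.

Answer: no

Derivation:
Old min = -20
Change: A[7] -18 -> 41
Changed element was NOT the min; min changes only if 41 < -20.
New min = -20; changed? no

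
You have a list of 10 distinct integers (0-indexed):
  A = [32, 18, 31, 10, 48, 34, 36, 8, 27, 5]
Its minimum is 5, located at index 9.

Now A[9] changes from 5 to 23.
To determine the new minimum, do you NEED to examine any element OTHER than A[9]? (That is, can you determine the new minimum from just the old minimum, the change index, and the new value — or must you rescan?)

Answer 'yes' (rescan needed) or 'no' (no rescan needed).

Answer: yes

Derivation:
Old min = 5 at index 9
Change at index 9: 5 -> 23
Index 9 WAS the min and new value 23 > old min 5. Must rescan other elements to find the new min.
Needs rescan: yes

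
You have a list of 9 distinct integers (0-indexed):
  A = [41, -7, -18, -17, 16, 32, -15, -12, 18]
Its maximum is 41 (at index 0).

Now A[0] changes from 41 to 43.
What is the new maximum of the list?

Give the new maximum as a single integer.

Old max = 41 (at index 0)
Change: A[0] 41 -> 43
Changed element WAS the max -> may need rescan.
  Max of remaining elements: 32
  New max = max(43, 32) = 43

Answer: 43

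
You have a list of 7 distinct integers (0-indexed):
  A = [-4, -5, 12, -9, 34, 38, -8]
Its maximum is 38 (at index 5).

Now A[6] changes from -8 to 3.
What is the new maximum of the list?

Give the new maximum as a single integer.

Answer: 38

Derivation:
Old max = 38 (at index 5)
Change: A[6] -8 -> 3
Changed element was NOT the old max.
  New max = max(old_max, new_val) = max(38, 3) = 38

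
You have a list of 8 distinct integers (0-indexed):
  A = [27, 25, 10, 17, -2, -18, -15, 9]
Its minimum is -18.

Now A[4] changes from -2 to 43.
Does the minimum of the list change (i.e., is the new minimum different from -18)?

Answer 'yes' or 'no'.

Old min = -18
Change: A[4] -2 -> 43
Changed element was NOT the min; min changes only if 43 < -18.
New min = -18; changed? no

Answer: no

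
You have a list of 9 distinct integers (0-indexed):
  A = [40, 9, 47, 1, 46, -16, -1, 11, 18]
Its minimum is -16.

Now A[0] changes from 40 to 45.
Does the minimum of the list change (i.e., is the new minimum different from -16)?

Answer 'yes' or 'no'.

Answer: no

Derivation:
Old min = -16
Change: A[0] 40 -> 45
Changed element was NOT the min; min changes only if 45 < -16.
New min = -16; changed? no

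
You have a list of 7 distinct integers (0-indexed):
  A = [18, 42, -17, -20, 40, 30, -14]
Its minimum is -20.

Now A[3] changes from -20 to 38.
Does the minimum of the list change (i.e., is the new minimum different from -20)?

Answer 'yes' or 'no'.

Answer: yes

Derivation:
Old min = -20
Change: A[3] -20 -> 38
Changed element was the min; new min must be rechecked.
New min = -17; changed? yes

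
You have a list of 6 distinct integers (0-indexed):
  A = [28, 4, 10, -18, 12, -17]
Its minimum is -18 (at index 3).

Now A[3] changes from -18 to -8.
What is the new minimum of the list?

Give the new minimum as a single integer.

Answer: -17

Derivation:
Old min = -18 (at index 3)
Change: A[3] -18 -> -8
Changed element WAS the min. Need to check: is -8 still <= all others?
  Min of remaining elements: -17
  New min = min(-8, -17) = -17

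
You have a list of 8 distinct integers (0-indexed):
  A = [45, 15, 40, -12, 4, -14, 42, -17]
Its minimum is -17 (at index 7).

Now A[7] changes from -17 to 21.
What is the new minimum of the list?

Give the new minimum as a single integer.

Old min = -17 (at index 7)
Change: A[7] -17 -> 21
Changed element WAS the min. Need to check: is 21 still <= all others?
  Min of remaining elements: -14
  New min = min(21, -14) = -14

Answer: -14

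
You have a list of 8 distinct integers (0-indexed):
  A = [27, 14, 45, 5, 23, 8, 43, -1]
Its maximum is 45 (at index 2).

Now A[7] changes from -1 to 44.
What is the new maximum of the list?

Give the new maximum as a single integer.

Answer: 45

Derivation:
Old max = 45 (at index 2)
Change: A[7] -1 -> 44
Changed element was NOT the old max.
  New max = max(old_max, new_val) = max(45, 44) = 45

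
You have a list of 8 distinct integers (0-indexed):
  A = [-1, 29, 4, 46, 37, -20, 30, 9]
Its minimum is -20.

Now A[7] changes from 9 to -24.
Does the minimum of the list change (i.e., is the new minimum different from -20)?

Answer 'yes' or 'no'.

Answer: yes

Derivation:
Old min = -20
Change: A[7] 9 -> -24
Changed element was NOT the min; min changes only if -24 < -20.
New min = -24; changed? yes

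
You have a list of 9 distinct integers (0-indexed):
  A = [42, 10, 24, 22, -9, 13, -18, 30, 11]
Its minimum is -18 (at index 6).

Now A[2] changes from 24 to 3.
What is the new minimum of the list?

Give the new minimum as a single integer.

Answer: -18

Derivation:
Old min = -18 (at index 6)
Change: A[2] 24 -> 3
Changed element was NOT the old min.
  New min = min(old_min, new_val) = min(-18, 3) = -18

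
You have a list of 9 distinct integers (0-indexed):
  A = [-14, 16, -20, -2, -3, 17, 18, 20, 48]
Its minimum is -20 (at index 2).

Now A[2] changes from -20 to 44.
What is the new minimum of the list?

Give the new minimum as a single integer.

Old min = -20 (at index 2)
Change: A[2] -20 -> 44
Changed element WAS the min. Need to check: is 44 still <= all others?
  Min of remaining elements: -14
  New min = min(44, -14) = -14

Answer: -14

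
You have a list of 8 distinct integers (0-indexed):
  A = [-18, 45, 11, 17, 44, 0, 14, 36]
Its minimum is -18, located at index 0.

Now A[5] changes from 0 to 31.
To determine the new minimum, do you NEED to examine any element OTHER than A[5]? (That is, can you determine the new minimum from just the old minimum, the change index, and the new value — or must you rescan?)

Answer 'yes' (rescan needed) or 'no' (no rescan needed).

Answer: no

Derivation:
Old min = -18 at index 0
Change at index 5: 0 -> 31
Index 5 was NOT the min. New min = min(-18, 31). No rescan of other elements needed.
Needs rescan: no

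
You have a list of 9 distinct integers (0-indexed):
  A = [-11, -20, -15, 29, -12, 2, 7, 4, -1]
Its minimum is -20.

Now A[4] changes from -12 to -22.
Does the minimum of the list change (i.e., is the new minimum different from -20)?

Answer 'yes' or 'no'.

Old min = -20
Change: A[4] -12 -> -22
Changed element was NOT the min; min changes only if -22 < -20.
New min = -22; changed? yes

Answer: yes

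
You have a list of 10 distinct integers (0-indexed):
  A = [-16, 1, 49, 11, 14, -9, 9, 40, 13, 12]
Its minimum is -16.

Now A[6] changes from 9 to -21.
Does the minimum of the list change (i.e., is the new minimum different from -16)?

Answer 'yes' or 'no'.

Old min = -16
Change: A[6] 9 -> -21
Changed element was NOT the min; min changes only if -21 < -16.
New min = -21; changed? yes

Answer: yes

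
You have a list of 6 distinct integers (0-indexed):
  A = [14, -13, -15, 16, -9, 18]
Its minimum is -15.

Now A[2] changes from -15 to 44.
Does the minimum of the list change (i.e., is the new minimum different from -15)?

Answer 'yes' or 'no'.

Answer: yes

Derivation:
Old min = -15
Change: A[2] -15 -> 44
Changed element was the min; new min must be rechecked.
New min = -13; changed? yes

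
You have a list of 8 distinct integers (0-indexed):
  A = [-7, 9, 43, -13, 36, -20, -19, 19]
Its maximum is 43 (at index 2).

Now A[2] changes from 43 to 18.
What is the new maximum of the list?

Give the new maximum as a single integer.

Answer: 36

Derivation:
Old max = 43 (at index 2)
Change: A[2] 43 -> 18
Changed element WAS the max -> may need rescan.
  Max of remaining elements: 36
  New max = max(18, 36) = 36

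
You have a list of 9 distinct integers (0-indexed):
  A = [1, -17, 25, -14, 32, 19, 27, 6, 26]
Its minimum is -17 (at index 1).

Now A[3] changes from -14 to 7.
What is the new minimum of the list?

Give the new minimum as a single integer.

Old min = -17 (at index 1)
Change: A[3] -14 -> 7
Changed element was NOT the old min.
  New min = min(old_min, new_val) = min(-17, 7) = -17

Answer: -17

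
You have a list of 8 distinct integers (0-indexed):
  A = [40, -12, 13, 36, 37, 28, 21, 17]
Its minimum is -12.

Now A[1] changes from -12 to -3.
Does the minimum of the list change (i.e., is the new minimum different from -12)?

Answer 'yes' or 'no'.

Old min = -12
Change: A[1] -12 -> -3
Changed element was the min; new min must be rechecked.
New min = -3; changed? yes

Answer: yes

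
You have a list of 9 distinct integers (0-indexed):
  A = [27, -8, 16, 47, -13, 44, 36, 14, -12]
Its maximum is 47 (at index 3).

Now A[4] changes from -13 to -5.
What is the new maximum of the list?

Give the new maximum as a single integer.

Old max = 47 (at index 3)
Change: A[4] -13 -> -5
Changed element was NOT the old max.
  New max = max(old_max, new_val) = max(47, -5) = 47

Answer: 47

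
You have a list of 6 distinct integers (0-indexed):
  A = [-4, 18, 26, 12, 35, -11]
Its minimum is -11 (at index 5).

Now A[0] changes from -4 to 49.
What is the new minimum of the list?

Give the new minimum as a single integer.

Old min = -11 (at index 5)
Change: A[0] -4 -> 49
Changed element was NOT the old min.
  New min = min(old_min, new_val) = min(-11, 49) = -11

Answer: -11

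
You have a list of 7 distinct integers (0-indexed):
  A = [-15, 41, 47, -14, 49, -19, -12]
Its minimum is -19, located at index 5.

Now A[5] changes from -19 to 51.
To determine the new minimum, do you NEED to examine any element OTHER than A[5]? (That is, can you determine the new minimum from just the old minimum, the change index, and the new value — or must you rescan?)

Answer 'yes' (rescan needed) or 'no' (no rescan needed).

Answer: yes

Derivation:
Old min = -19 at index 5
Change at index 5: -19 -> 51
Index 5 WAS the min and new value 51 > old min -19. Must rescan other elements to find the new min.
Needs rescan: yes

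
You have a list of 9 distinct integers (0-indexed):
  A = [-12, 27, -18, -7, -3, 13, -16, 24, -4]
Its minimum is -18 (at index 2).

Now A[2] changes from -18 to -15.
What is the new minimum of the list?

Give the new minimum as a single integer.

Answer: -16

Derivation:
Old min = -18 (at index 2)
Change: A[2] -18 -> -15
Changed element WAS the min. Need to check: is -15 still <= all others?
  Min of remaining elements: -16
  New min = min(-15, -16) = -16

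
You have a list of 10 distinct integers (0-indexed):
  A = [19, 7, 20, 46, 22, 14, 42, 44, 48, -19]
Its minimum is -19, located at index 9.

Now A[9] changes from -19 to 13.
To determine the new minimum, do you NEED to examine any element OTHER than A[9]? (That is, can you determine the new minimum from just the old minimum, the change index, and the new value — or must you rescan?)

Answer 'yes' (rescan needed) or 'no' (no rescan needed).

Answer: yes

Derivation:
Old min = -19 at index 9
Change at index 9: -19 -> 13
Index 9 WAS the min and new value 13 > old min -19. Must rescan other elements to find the new min.
Needs rescan: yes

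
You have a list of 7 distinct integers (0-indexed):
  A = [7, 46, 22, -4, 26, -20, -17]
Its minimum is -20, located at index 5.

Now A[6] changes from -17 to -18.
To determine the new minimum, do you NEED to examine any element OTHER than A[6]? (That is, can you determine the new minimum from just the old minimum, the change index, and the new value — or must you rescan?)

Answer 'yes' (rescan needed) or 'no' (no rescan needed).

Answer: no

Derivation:
Old min = -20 at index 5
Change at index 6: -17 -> -18
Index 6 was NOT the min. New min = min(-20, -18). No rescan of other elements needed.
Needs rescan: no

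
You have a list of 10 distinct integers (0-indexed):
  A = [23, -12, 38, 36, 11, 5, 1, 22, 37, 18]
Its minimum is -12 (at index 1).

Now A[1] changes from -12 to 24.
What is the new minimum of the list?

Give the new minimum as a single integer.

Answer: 1

Derivation:
Old min = -12 (at index 1)
Change: A[1] -12 -> 24
Changed element WAS the min. Need to check: is 24 still <= all others?
  Min of remaining elements: 1
  New min = min(24, 1) = 1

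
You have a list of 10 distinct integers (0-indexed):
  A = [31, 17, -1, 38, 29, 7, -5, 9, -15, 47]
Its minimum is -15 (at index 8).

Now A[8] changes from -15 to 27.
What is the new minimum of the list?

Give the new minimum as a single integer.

Old min = -15 (at index 8)
Change: A[8] -15 -> 27
Changed element WAS the min. Need to check: is 27 still <= all others?
  Min of remaining elements: -5
  New min = min(27, -5) = -5

Answer: -5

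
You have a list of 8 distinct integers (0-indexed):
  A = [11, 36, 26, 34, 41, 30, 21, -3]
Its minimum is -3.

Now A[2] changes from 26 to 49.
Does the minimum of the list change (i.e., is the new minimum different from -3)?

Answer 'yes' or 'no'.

Answer: no

Derivation:
Old min = -3
Change: A[2] 26 -> 49
Changed element was NOT the min; min changes only if 49 < -3.
New min = -3; changed? no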